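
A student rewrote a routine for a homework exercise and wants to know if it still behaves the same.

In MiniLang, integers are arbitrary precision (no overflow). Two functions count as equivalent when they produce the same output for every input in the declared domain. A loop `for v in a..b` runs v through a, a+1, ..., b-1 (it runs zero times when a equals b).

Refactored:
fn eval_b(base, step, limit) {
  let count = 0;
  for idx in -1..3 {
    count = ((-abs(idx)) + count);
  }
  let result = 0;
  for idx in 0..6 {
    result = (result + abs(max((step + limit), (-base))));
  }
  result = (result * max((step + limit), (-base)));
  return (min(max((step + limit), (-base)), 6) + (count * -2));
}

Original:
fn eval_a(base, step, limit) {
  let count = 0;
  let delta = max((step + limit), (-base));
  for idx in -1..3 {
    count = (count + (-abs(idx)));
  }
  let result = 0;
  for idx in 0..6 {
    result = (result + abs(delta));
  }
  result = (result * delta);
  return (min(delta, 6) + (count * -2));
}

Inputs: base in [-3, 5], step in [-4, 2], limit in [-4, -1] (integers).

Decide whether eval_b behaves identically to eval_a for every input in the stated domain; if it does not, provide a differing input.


The two versions differ — the changes include local variable names differ, and statement counts differ, and min/max/abs usage differs, and arithmetic usage differs.
Tracing base=-2, step=2, limit=-1: eval_a: count=0, then delta=2, then (idx=-1), then count=-1, then (idx=0), then count=-1, then (idx=1), then count=-2, then (idx=2), then count=-4, then result=0, then (idx=0), then result=2, then (idx=1), then result=4, then (idx=2), then result=6, then (idx=3), then result=8, then (idx=4), then result=10, then (idx=5), then result=12, then result=24, then returns 10 | eval_b: count=0, then (idx=-1), then count=-1, then (idx=0), then count=-1, then (idx=1), then count=-2, then (idx=2), then count=-4, then result=0, then (idx=0), then result=2, then (idx=1), then result=4, then (idx=2), then result=6, then (idx=3), then result=8, then (idx=4), then result=10, then (idx=5), then result=12, then result=24, then returns 10 — matching result 10.
Sweeping the whole domain (252 inputs) finds no disagreement.
verdict: equivalent


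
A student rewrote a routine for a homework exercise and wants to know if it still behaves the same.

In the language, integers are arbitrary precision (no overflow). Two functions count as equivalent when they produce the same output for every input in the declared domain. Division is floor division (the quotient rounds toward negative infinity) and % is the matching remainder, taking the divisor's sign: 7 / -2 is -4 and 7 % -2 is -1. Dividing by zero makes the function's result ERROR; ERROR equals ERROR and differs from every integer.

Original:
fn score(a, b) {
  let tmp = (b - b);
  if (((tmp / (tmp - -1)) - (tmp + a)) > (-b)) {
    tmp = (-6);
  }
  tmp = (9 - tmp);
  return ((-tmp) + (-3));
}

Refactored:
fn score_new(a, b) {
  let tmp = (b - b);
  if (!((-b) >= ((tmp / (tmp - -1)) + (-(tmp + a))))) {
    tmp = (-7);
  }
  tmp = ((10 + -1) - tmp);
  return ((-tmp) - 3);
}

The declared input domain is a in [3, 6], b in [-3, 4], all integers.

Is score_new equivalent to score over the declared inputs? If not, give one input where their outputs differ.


Try a=3, b=4.
score: tmp becomes 0; next (((tmp / (tmp - -1)) - (tmp + a)) > (-b)) evaluates to true; next tmp becomes -6; next tmp becomes 15; next final value -18
score_new: tmp becomes 0; next (!((-b) >= ((tmp / (tmp - -1)) + (-(tmp + a))))) evaluates to true; next tmp becomes -7; next tmp becomes 16; next final value -19
-18 vs -19 — the two versions disagree here.
verdict: not equivalent; witness: a=3, b=4


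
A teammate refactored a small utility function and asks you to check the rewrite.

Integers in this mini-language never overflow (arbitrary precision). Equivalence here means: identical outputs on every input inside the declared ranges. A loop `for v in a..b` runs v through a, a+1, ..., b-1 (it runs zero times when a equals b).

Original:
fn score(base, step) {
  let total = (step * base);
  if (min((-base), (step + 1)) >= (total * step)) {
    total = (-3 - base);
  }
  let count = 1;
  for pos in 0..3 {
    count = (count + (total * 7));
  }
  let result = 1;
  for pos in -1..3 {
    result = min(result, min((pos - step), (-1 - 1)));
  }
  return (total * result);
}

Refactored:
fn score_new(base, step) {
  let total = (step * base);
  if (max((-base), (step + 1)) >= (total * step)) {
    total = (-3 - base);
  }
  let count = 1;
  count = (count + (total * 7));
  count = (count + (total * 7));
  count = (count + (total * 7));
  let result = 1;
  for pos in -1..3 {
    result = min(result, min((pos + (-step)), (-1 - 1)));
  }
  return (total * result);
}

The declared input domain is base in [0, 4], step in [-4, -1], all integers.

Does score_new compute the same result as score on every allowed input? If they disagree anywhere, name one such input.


Run the pair on base=0, step=-4.
score: total=0, then (min((-base), (step + 1)) >= (total * step)) is false, then count=1, then (pos=0), then count=1, then (pos=1), then count=1, then (pos=2), then count=1, then result=1, then (pos=-1), then result=-2, then (pos=0), then result=-2, then (pos=1), then result=-2, then (pos=2), then result=-2, then returns 0
score_new: total=0, then (max((-base), (step + 1)) >= (total * step)) is true, then total=-3, then count=1, then count=-20, then count=-41, then count=-62, then result=1, then (pos=-1), then result=-2, then (pos=0), then result=-2, then (pos=1), then result=-2, then (pos=2), then result=-2, then returns 6
0 vs 6 — the two versions disagree here.
verdict: not equivalent; witness: base=0, step=-4


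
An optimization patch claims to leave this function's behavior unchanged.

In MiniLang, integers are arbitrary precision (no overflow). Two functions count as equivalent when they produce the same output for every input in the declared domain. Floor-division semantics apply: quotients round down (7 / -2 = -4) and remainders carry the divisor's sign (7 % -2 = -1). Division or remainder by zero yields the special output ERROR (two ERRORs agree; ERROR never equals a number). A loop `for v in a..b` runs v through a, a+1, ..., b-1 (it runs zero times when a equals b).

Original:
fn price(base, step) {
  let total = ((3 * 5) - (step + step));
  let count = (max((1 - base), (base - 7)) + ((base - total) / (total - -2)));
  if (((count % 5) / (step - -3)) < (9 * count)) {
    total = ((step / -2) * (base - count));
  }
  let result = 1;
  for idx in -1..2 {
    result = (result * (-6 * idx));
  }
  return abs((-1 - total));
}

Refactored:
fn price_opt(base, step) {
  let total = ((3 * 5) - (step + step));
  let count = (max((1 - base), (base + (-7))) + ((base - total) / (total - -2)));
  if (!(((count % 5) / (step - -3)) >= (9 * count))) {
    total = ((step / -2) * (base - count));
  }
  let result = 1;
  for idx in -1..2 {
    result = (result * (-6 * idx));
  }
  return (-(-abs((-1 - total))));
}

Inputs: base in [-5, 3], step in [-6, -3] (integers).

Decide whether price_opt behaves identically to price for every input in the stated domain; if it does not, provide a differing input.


Comparing the listings, the differences include: boolean connective usage differs, and arithmetic usage differs, and comparison usage differs.
As a probe, take base=0, step=-3: price runs total := 21 | count := 0 | divide-by-zero, output ERROR; price_opt runs total := 21 | count := 0 | divide-by-zero, output ERROR; both end at ERROR.
Checked all 36 inputs in the declared domain: the outputs agree on every one.
verdict: equivalent


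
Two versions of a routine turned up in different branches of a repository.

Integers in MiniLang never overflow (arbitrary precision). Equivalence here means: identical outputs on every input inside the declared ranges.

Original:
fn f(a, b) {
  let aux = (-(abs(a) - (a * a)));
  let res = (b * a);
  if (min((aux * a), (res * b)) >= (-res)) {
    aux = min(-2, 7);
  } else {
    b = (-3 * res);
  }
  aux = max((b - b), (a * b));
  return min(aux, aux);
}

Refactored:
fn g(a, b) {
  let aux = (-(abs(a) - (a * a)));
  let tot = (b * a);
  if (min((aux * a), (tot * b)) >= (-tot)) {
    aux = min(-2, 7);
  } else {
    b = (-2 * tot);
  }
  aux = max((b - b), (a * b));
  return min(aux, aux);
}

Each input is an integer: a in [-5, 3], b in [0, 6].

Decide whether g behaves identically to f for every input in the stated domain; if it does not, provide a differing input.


Equivalent. The edit looks behavioral (`-3` became `-2`), but over these ranges it never changes the outcome.
Checked all 63 inputs in the declared domain: the outputs agree on every one.
Spot check at a=0, b=3 — f: aux becomes 0; next res becomes 0; next (min((aux * a), (res * b)) >= (-res)) evaluates to true; next aux becomes -2; next aux becomes 0; next final value 0. g: aux becomes 0; next tot becomes 0; next (min((aux * a), (tot * b)) >= (-tot)) evaluates to true; next aux becomes -2; next aux becomes 0; next final value 0. Both give 0.
verdict: equivalent


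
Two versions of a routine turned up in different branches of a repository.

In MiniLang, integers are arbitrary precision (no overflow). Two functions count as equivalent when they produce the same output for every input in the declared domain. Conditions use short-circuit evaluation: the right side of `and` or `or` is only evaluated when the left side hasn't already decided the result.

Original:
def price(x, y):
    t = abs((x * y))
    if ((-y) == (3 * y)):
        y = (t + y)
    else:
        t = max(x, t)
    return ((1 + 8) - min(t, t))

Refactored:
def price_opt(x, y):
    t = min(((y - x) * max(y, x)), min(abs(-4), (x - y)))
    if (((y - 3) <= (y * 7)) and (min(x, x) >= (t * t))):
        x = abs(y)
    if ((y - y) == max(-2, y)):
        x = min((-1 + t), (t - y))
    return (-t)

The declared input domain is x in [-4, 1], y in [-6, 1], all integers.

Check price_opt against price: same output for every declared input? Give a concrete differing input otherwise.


There is a counterexample at x=-4, y=-6: -15 on one side, -2 on the other.
price: t = 24; ((-y) == (3 * y)) -> false; t = 24; return -15
price_opt: t = 2; (((y - 3) <= (y * 7)) and (min(x, x) >= (t * t))) -> false; ((y - y) == max(-2, y)) -> false; return -2
verdict: not equivalent; witness: x=-4, y=-6


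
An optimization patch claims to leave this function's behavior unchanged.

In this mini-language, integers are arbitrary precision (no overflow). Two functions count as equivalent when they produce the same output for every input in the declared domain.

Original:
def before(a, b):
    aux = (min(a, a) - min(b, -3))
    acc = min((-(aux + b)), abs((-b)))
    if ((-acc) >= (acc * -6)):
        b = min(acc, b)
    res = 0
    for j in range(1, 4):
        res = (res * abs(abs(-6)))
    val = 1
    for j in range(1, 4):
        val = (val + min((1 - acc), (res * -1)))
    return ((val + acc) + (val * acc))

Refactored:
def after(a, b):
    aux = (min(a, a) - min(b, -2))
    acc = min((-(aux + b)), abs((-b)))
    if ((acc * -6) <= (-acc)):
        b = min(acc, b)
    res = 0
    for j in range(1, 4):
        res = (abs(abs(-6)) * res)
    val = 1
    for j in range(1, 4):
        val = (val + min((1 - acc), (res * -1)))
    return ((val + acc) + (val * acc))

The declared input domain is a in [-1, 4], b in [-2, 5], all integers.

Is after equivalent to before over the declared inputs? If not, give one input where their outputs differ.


The rewrite breaks on a=-1, b=-2, where the results are 1 and 3.
before: aux becomes 2; next acc becomes 0; next ((-acc) >= (acc * -6)) evaluates to true; next b becomes -2; next res becomes 0; next at j=1:; next res becomes 0; next at j=2:; next res becomes 0; next at j=3:; next res becomes 0; next val becomes 1; next at j=1:; next val becomes 1; next at j=2:; next val becomes 1; next at j=3:; next val becomes 1; next final value 1
after: aux becomes 1; next acc becomes 1; next ((acc * -6) <= (-acc)) evaluates to true; next b becomes -2; next res becomes 0; next at j=1:; next res becomes 0; next at j=2:; next res becomes 0; next at j=3:; next res becomes 0; next val becomes 1; next at j=1:; next val becomes 1; next at j=2:; next val becomes 1; next at j=3:; next val becomes 1; next final value 3
verdict: not equivalent; witness: a=-1, b=-2


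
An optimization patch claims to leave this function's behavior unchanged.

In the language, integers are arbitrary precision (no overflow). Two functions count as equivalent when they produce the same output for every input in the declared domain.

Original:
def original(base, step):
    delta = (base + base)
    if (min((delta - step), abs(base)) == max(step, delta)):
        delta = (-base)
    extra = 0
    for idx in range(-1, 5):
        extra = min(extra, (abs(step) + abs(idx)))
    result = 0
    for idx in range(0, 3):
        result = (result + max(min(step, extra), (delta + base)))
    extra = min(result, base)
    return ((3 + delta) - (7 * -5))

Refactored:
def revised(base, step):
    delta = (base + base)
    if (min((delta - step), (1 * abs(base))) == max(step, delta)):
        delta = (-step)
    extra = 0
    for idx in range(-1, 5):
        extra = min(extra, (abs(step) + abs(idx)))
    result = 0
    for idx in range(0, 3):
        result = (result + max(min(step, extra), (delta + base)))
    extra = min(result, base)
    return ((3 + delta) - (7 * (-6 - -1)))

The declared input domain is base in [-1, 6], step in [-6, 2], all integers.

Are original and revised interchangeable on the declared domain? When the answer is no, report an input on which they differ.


Evaluate both at base=0, step=-6.
original: delta := 0 | (min((delta - step), abs(base)) == max(step, delta)): true | delta := 0 | extra := 0 | iter idx=-1: | extra := 0 | iter idx=0: | extra := 0 | iter idx=1: | extra := 0 | iter idx=2: | extra := 0 | iter idx=3: | extra := 0 | iter idx=4: | extra := 0 | result := 0 | iter idx=0: | result := 0 | iter idx=1: | result := 0 | iter idx=2: | result := 0 | extra := 0 | result 38
revised: delta := 0 | (min((delta - step), (1 * abs(base))) == max(step, delta)): true | delta := 6 | extra := 0 | iter idx=-1: | extra := 0 | iter idx=0: | extra := 0 | iter idx=1: | extra := 0 | iter idx=2: | extra := 0 | iter idx=3: | extra := 0 | iter idx=4: | extra := 0 | result := 0 | iter idx=0: | result := 6 | iter idx=1: | result := 12 | iter idx=2: | result := 18 | extra := 0 | result 44
38 and 44 differ, so these are not the same function on this domain.
verdict: not equivalent; witness: base=0, step=-6


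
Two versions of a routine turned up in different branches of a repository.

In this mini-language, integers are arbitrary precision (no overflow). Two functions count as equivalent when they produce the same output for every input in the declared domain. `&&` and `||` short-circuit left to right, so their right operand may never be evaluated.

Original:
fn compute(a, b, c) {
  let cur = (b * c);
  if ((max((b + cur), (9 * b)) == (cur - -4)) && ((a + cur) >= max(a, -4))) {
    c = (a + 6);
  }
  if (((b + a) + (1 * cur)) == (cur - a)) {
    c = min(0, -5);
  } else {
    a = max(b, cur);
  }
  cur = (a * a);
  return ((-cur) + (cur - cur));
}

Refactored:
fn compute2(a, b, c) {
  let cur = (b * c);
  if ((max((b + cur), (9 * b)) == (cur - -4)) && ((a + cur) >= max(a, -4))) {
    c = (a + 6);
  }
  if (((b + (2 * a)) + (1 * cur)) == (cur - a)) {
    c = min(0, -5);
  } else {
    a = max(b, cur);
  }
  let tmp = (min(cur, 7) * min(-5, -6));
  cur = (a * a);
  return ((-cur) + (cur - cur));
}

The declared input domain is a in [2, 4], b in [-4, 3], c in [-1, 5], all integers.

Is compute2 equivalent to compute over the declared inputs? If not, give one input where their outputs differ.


Take a=2, b=-4, c=-1.
compute: cur := 4 | ((max((b + cur), (9 * b)) == (cur - -4)) && ((a + cur) >= max(a, -4))): false | (((b + a) + (1 * cur)) == (cur - a)): true | c := -5 | cur := 4 | result -4
compute2: cur := 4 | ((max((b + cur), (9 * b)) == (cur - -4)) && ((a + cur) >= max(a, -4))): false | (((b + (2 * a)) + (1 * cur)) == (cur - a)): false | a := 4 | tmp := -24 | cur := 16 | result -16
-4 vs -16 — the two versions disagree here.
verdict: not equivalent; witness: a=2, b=-4, c=-1


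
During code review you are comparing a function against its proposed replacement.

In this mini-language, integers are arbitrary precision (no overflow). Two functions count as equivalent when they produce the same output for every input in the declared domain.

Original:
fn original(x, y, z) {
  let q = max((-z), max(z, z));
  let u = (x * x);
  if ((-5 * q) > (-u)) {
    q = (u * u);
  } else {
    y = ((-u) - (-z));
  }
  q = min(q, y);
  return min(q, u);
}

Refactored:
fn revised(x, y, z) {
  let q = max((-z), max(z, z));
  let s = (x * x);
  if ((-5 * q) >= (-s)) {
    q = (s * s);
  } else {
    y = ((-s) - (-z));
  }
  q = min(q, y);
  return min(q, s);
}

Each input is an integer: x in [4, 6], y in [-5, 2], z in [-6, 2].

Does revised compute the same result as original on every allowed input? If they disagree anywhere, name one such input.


Evaluate both at x=5, y=-5, z=-5.
original: q = 5; u = 25; ((-5 * q) > (-u)) -> false; y = -30; q = -30; return -30
revised: q = 5; s = 25; ((-5 * q) >= (-s)) -> true; q = 625; q = -5; return -5
-30 != -5, so the rewrite changes behavior.
verdict: not equivalent; witness: x=5, y=-5, z=-5


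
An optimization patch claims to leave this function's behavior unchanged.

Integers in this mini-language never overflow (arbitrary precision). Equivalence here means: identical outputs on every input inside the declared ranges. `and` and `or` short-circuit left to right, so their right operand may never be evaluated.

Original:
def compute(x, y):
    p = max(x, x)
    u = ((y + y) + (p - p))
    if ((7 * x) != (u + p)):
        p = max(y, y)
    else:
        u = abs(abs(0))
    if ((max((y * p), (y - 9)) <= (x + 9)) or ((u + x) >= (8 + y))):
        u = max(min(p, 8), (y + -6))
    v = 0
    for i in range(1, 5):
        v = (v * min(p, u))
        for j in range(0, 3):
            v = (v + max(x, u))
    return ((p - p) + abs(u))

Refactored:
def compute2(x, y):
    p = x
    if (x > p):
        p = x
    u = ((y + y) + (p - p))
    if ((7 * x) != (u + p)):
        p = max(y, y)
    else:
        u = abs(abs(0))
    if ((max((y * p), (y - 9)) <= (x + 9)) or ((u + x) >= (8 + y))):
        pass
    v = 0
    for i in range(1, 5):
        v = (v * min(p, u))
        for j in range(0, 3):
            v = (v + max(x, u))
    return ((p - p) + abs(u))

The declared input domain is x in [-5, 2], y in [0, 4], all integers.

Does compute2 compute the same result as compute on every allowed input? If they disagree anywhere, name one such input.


Input x=-5, y=1: 1 from compute versus 2 from compute2.
verdict: not equivalent; witness: x=-5, y=1


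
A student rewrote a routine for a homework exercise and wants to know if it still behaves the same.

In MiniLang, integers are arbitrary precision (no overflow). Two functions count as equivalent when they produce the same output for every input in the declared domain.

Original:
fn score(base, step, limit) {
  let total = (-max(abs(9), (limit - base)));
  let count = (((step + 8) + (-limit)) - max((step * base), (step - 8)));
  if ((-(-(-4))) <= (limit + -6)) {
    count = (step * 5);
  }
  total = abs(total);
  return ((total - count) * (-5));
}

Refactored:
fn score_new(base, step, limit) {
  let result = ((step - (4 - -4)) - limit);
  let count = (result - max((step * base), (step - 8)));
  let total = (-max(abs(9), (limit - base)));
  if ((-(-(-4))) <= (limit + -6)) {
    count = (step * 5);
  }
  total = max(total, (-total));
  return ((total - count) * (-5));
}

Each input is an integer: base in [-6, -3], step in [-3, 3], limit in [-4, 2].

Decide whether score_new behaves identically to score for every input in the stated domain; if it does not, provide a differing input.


Run the pair on base=-6, step=-3, limit=-4.
score: total=-9, then count=-9, then ((-(-(-4))) <= (limit + -6)) is false, then total=9, then returns -90
score_new: result=-7, then count=-25, then total=-9, then ((-(-(-4))) <= (limit + -6)) is false, then total=9, then returns -170
-90 vs -170 — the two versions disagree here.
verdict: not equivalent; witness: base=-6, step=-3, limit=-4


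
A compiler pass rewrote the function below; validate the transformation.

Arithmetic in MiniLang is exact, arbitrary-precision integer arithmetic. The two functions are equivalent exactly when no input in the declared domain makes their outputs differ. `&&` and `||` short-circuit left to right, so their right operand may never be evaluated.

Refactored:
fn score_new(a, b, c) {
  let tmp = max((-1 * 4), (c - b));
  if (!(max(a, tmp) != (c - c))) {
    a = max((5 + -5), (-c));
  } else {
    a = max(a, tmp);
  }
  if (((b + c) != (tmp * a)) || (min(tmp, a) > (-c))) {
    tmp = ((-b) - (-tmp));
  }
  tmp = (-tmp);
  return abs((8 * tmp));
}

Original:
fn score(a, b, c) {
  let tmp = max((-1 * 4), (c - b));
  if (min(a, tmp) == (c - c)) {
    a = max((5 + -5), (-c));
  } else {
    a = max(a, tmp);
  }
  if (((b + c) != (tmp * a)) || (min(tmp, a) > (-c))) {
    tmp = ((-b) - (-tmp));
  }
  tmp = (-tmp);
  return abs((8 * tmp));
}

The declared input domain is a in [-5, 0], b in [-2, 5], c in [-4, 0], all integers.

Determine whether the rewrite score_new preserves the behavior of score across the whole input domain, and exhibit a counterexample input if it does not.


There is a counterexample at a=0, b=1, c=-1: 16 on one side, 24 on the other.
score: tmp := -2 | (min(a, tmp) == (c - c)): false | a := 0 | (((b + c) != (tmp * a)) || (min(tmp, a) > (-c))): false | tmp := 2 | result 16
score_new: tmp := -2 | (!(max(a, tmp) != (c - c))): true | a := 1 | (((b + c) != (tmp * a)) || (min(tmp, a) > (-c))): true | tmp := -3 | tmp := 3 | result 24
verdict: not equivalent; witness: a=0, b=1, c=-1


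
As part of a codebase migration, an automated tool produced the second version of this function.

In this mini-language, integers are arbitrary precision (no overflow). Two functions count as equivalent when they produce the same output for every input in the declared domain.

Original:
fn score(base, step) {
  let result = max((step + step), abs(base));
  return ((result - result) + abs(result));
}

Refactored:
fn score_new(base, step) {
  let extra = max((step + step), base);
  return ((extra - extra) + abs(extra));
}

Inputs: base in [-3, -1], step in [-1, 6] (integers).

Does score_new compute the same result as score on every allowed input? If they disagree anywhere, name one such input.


Evaluate both at base=-3, step=-1.
score: result=3, then returns 3
score_new: extra=-2, then returns 2
3 and 2 differ, so these are not the same function on this domain.
verdict: not equivalent; witness: base=-3, step=-1


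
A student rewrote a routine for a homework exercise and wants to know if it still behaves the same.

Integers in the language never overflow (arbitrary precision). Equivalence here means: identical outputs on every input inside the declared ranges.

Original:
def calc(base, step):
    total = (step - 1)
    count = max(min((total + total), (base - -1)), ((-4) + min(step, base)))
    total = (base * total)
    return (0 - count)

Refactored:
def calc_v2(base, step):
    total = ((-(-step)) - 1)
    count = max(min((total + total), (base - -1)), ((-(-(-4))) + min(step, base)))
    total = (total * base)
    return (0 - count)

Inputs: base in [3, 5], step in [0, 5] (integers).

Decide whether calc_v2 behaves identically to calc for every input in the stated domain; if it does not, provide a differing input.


Differences: same computation, different form — yet all 18 inputs agree.
verdict: equivalent


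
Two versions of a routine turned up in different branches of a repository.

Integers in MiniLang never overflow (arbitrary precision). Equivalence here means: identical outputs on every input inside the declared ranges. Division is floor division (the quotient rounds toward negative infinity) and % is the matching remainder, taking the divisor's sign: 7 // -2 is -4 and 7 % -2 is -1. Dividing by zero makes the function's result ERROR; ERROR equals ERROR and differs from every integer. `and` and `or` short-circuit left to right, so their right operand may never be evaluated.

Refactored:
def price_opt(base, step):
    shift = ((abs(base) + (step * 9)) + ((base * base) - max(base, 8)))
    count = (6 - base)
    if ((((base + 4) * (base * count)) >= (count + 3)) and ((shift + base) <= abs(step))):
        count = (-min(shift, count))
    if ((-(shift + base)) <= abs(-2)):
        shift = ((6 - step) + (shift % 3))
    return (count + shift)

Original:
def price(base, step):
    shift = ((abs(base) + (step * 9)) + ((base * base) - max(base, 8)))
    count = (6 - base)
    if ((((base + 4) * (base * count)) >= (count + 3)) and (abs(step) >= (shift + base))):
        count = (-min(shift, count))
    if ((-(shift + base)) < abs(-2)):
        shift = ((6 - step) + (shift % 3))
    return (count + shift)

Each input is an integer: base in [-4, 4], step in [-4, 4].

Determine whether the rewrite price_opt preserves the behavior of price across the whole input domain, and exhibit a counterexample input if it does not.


Run the pair on base=3, step=-1.
price: shift=-5, then count=3, then ((((base + 4) * (base * count)) >= (count + 3)) and (abs(step) >= (shift + base))) is true, then count=5, then ((-(shift + base)) < abs(-2)) is false, then returns 0
price_opt: shift=-5, then count=3, then ((((base + 4) * (base * count)) >= (count + 3)) and ((shift + base) <= abs(step))) is true, then count=5, then ((-(shift + base)) <= abs(-2)) is true, then shift=8, then returns 13
0 against 13: the behavior changed.
verdict: not equivalent; witness: base=3, step=-1


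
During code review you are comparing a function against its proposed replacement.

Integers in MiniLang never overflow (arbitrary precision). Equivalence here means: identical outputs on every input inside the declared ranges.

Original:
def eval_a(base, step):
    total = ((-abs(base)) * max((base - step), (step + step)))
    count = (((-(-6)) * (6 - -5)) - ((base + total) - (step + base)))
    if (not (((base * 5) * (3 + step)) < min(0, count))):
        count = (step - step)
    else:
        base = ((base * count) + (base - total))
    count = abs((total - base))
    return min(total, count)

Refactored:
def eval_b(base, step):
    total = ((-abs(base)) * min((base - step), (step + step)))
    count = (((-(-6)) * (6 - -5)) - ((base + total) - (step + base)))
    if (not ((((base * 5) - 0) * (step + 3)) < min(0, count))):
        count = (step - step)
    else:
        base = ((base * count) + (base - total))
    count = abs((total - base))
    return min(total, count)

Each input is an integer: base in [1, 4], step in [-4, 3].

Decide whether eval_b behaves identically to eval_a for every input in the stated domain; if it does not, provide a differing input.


At base=1, step=-4: eval_a gives -5, eval_b gives 8.
verdict: not equivalent; witness: base=1, step=-4


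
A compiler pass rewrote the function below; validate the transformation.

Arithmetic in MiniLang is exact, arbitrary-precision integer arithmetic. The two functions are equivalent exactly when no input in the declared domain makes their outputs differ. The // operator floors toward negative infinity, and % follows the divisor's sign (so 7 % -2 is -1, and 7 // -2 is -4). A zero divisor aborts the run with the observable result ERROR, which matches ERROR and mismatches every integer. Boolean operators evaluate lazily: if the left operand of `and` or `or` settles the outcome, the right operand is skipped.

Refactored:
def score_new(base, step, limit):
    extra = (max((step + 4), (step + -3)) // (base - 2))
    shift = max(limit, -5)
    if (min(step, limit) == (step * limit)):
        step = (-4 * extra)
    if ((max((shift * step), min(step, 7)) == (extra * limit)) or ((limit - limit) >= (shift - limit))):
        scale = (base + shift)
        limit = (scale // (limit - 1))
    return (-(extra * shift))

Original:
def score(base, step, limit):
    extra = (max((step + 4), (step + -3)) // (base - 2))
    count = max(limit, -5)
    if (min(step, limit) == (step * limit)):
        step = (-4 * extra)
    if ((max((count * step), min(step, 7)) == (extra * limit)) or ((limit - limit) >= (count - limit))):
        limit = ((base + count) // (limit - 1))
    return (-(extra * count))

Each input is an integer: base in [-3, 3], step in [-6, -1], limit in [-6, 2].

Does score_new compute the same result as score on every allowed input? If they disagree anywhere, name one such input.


The two are interchangeable: statement counts differ; local variable names differ, and every declared input agrees.
As a probe, take base=-3, step=-3, limit=-5: score runs extra becomes -1; next count becomes -5; next (min(step, limit) == (step * limit)) evaluates to false; next ((max((count * step), min(step, 7)) == (extra * limit)) or ((limit - limit) >= (count - limit))) evaluates to true; next limit becomes 1; next final value -5; score_new runs extra becomes -1; next shift becomes -5; next (min(step, limit) == (step * limit)) evaluates to false; next ((max((shift * step), min(step, 7)) == (extra * limit)) or ((limit - limit) >= (shift - limit))) evaluates to true; next scale becomes -8; next limit becomes 1; next final value -5; both end at -5.
Every one of the 378 inputs gives matching results.
verdict: equivalent


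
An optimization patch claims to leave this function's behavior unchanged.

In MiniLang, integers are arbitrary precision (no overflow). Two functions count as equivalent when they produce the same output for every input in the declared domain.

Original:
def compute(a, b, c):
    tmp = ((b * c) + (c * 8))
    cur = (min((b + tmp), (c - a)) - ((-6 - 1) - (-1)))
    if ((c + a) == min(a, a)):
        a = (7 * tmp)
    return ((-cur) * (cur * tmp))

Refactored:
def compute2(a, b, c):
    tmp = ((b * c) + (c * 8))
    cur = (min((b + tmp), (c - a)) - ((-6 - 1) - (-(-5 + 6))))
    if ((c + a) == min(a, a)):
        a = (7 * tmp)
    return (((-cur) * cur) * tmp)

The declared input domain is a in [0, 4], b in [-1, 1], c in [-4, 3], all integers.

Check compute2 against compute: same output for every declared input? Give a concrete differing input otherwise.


Reading the diff, among the changes: constant usage differs; arithmetic usage differs.
Spot check at a=1, b=0, c=2 — compute: tmp := 16 | cur := 7 | ((c + a) == min(a, a)): false | result -784. compute2: tmp := 16 | cur := 7 | ((c + a) == min(a, a)): false | result -784. Both give -784.
An exhaustive pass over the 120 declared inputs shows identical outputs.
verdict: equivalent


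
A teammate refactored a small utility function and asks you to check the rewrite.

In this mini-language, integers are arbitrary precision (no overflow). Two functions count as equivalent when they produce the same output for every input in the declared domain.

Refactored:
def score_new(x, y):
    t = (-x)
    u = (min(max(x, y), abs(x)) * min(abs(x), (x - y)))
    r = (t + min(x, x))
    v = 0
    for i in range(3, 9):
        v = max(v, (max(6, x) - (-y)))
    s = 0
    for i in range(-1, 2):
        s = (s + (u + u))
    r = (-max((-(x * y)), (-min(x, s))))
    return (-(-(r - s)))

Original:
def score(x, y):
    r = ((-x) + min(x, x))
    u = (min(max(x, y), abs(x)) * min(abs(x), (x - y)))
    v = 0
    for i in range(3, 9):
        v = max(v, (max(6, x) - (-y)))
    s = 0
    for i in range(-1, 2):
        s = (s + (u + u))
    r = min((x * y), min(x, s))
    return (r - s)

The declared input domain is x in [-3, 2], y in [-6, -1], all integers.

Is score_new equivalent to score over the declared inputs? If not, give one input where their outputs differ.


Side by side, the visible changes include: statement counts differ; and min/max/abs usage differs; and local variable names differ.
Tracing x=1, y=-3: score: r := 0 | u := 1 | v := 0 | iter i=3: | v := 3 | iter i=4: | v := 3 | iter i=5: | v := 3 | iter i=6: | v := 3 | iter i=7: | v := 3 | iter i=8: | v := 3 | s := 0 | iter i=-1: | s := 2 | iter i=0: | s := 4 | iter i=1: | s := 6 | r := -3 | result -9 | score_new: t := -1 | u := 1 | r := 0 | v := 0 | iter i=3: | v := 3 | iter i=4: | v := 3 | iter i=5: | v := 3 | iter i=6: | v := 3 | iter i=7: | v := 3 | iter i=8: | v := 3 | s := 0 | iter i=-1: | s := 2 | iter i=0: | s := 4 | iter i=1: | s := 6 | r := -3 | result -9 — matching result -9.
Sweeping the whole domain (36 inputs) finds no disagreement.
verdict: equivalent


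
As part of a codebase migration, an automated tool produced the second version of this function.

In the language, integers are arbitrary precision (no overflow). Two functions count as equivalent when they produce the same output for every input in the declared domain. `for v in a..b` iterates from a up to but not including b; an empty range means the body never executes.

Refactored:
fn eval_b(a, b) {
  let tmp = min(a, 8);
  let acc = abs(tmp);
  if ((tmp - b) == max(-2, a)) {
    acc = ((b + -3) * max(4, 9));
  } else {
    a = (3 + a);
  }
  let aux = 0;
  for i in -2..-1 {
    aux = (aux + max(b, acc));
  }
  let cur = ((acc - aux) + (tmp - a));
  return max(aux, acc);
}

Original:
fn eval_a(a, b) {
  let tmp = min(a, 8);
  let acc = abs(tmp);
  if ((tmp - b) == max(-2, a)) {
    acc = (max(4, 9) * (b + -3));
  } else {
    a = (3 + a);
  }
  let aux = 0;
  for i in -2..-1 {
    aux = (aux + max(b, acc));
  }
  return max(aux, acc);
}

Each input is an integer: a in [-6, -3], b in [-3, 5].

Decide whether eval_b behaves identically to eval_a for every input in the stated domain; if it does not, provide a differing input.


The two versions differ — the changes include statement counts differ; also local variable names differ; also arithmetic usage differs.
As a probe, take a=-5, b=4: eval_a runs tmp becomes -5; next acc becomes 5; next ((tmp - b) == max(-2, a)) evaluates to false; next a becomes -2; next aux becomes 0; next at i=-2:; next aux becomes 5; next final value 5; eval_b runs tmp becomes -5; next acc becomes 5; next ((tmp - b) == max(-2, a)) evaluates to false; next a becomes -2; next aux becomes 0; next at i=-2:; next aux becomes 5; next cur becomes -3; next final value 5; both end at 5.
An exhaustive pass over the 36 declared inputs shows identical outputs.
verdict: equivalent


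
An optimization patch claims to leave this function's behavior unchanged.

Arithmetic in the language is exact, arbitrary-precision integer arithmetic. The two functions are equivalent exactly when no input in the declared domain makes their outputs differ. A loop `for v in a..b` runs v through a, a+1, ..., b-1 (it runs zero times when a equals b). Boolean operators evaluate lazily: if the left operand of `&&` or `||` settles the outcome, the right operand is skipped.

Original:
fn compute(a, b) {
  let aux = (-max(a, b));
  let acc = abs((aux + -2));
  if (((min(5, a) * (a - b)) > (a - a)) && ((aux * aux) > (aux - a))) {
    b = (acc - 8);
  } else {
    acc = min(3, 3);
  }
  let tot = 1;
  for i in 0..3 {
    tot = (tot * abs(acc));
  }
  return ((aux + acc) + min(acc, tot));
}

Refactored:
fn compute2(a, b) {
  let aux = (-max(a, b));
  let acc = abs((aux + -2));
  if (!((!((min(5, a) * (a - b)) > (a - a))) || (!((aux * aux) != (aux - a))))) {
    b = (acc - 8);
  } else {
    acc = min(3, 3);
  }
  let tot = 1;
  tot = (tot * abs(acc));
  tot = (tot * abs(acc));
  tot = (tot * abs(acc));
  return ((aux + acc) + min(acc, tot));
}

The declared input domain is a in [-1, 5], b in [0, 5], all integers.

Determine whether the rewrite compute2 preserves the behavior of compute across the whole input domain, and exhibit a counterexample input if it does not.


a=-1, b=0 yields 6 from compute but 4 from compute2.
verdict: not equivalent; witness: a=-1, b=0


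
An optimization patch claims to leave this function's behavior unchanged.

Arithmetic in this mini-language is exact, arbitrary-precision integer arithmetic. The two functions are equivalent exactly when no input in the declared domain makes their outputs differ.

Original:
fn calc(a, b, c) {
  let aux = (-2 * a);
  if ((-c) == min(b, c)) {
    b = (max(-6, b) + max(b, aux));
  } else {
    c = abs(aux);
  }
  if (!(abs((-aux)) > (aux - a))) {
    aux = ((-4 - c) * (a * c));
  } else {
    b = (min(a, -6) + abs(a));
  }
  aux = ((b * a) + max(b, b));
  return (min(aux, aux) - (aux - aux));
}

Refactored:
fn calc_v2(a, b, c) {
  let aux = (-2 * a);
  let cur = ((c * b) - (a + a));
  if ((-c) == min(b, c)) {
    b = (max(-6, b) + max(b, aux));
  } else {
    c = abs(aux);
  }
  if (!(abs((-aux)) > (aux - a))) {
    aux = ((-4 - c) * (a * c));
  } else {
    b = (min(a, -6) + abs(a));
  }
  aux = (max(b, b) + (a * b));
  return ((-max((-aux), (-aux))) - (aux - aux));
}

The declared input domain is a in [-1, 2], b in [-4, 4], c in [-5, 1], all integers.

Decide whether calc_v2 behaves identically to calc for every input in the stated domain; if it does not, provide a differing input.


Reading the diff, among the changes: statement counts differ; also min/max/abs usage differs; also arithmetic usage differs; also local variable names differ.
Spot check at a=2, b=0, c=1 — calc: aux becomes -4; next ((-c) == min(b, c)) evaluates to false; next c becomes 4; next (!(abs((-aux)) > (aux - a))) evaluates to false; next b becomes -4; next aux becomes -12; next final value -12. calc_v2: aux becomes -4; next cur becomes -4; next ((-c) == min(b, c)) evaluates to false; next c becomes 4; next (!(abs((-aux)) > (aux - a))) evaluates to false; next b becomes -4; next aux becomes -12; next final value -12. Both give -12.
An exhaustive pass over the 252 declared inputs shows identical outputs.
verdict: equivalent


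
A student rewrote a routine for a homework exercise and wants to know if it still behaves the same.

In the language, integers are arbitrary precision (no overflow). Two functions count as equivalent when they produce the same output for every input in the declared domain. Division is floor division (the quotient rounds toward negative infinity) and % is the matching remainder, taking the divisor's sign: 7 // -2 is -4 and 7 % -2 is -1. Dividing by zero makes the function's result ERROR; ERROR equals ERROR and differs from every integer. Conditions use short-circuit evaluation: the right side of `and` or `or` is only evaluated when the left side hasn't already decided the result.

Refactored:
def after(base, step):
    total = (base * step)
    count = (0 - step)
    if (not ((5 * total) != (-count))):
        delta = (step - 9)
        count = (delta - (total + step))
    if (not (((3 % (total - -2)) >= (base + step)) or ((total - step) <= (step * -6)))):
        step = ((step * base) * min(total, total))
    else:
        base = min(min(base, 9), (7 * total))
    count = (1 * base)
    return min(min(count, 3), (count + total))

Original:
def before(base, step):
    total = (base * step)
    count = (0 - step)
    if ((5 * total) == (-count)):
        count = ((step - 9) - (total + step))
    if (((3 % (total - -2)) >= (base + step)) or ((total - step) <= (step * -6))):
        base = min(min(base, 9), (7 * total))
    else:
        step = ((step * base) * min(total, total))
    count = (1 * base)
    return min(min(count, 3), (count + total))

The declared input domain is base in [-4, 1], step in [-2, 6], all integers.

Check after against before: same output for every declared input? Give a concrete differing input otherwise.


Although statement counts differ; also local variable names differ; also comparison usage differs; also boolean connective usage differs, 54/54 inputs agree.
verdict: equivalent


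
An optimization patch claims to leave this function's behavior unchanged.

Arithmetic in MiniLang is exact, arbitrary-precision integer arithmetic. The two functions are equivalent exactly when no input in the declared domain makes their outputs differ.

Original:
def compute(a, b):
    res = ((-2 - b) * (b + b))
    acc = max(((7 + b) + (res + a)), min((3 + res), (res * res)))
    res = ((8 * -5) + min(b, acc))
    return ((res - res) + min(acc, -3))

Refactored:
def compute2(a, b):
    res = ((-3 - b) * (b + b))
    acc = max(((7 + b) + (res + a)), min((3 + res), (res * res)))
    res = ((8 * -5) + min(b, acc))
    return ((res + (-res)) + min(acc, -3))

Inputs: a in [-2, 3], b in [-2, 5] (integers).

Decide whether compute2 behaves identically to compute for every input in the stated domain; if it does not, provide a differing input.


These are not equivalent — on a=-2, b=2 the outputs split (-9 vs -13).
compute: res := -16 | acc := -9 | res := -49 | result -9
compute2: res := -20 | acc := -13 | res := -53 | result -13
verdict: not equivalent; witness: a=-2, b=2
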